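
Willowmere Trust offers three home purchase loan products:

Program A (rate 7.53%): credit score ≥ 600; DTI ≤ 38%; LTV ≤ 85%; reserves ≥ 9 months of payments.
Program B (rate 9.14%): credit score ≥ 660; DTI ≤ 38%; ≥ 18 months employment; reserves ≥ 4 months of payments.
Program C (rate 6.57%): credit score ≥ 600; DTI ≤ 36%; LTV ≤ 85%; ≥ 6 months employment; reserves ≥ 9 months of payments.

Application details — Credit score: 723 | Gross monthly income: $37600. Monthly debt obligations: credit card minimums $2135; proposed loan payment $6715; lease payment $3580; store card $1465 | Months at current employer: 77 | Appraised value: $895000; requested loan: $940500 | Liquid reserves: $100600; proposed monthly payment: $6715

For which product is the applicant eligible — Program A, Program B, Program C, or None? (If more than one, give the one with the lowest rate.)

Total debts = (2,135 + 6,715 + 3,580 + 1,465) = 13,895; DTI = 13,895/37,600 = 37%.
LTV = 940,500/895,000 = 105.1%.
Reserves = 100,600/6,715 = 15.0 months.
Program A: score 723 ≥ 600; DTI 37% ≤ 38%; LTV 105.1% > 85%; reserves 15.0 ≥ 9 mo → does not qualify.
Program B: score 723 ≥ 660; DTI 37% ≤ 38%; employment 77 ≥ 18 mo; reserves 15.0 ≥ 4 mo → qualifies.
Program C: score 723 ≥ 600; DTI 37% > 36%; LTV 105.1% > 85%; employment 77 ≥ 6 mo; reserves 15.0 ≥ 9 mo → does not qualify.

Program B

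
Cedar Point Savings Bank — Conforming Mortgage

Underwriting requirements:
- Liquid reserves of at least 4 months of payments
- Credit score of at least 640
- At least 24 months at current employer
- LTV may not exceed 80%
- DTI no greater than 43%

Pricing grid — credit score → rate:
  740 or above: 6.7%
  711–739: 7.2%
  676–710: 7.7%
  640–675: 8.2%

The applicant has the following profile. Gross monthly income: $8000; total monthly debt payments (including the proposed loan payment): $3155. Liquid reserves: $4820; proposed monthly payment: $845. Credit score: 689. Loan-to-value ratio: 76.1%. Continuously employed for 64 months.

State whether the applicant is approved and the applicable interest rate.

Credit score 689 ≥ 640 (meets minimum)
LTV 76.1% ≤ 80%
Debt-to-income = 3,155/8,000 = 39.4% — meets 43% limit
Employment 64 ≥ 24 months
Reserves: 4,820 ÷ 845 = 5.7 months (meets 4-month minimum)
All requirements met. Score 689 falls in the 676–710 tier → 7.7%.

Approved at 7.7%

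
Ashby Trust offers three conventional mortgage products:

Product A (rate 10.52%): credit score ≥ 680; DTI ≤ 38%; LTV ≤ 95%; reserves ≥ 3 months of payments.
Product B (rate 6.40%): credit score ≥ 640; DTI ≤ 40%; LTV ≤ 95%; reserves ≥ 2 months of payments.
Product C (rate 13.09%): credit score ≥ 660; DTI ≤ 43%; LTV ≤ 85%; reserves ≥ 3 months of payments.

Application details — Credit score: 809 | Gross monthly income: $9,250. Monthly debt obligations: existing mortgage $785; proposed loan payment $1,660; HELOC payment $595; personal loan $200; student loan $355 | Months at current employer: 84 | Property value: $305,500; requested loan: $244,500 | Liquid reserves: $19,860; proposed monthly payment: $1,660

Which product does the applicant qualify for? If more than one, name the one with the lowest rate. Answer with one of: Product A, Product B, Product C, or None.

Product B

Total debts = (785 + 1,660 + 595 + 200 + 355) = 3,595; DTI = 3,595/9,250 = 38.9%.
LTV = 244,500/305,500 = 80%.
Reserves = 19,860/1,660 = 12.0 months.
Product A: score 809 ≥ 680; DTI 38.9% > 38%; LTV 80% ≤ 95%; reserves 12.0 ≥ 3 mo → does not qualify.
Product B: score 809 ≥ 640; DTI 38.9% ≤ 40%; LTV 80% ≤ 95%; reserves 12.0 ≥ 2 mo → qualifies.
Product C: score 809 ≥ 660; DTI 38.9% ≤ 43%; LTV 80% ≤ 85%; reserves 12.0 ≥ 3 mo → qualifies.
Qualifying: Product B, Product C. Lowest rate is 6.40% → Product B.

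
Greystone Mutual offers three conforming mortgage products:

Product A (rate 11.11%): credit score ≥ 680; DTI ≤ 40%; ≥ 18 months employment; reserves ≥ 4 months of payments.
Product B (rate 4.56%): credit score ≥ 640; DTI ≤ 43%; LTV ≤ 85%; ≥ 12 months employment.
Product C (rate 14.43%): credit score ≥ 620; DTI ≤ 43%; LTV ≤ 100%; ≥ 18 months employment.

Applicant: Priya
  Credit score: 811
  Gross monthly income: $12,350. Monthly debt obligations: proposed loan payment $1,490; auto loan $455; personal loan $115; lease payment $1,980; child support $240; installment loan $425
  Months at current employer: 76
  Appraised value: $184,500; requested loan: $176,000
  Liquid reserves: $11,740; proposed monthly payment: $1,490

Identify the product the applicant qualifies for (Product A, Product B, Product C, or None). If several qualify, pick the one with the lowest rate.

Total debts = (1,490 + 455 + 115 + 1,980 + 240 + 425) = 4,705; DTI = 4,705/12,350 = 38.1%.
LTV = 176,000/184,500 = 95.4%.
Reserves = 11,740/1,490 = 7.9 months.
Product A: score 811 ≥ 680; DTI 38.1% ≤ 40%; employment 76 ≥ 18 mo; reserves 7.9 ≥ 4 mo → qualifies.
Product B: score 811 ≥ 640; DTI 38.1% ≤ 43%; LTV 95.4% > 85%; employment 76 ≥ 12 mo → does not qualify.
Product C: score 811 ≥ 620; DTI 38.1% ≤ 43%; LTV 95.4% ≤ 100%; employment 76 ≥ 18 mo → qualifies.
Qualifying: Product A, Product C. Lowest rate is 11.11% → Product A.

Product A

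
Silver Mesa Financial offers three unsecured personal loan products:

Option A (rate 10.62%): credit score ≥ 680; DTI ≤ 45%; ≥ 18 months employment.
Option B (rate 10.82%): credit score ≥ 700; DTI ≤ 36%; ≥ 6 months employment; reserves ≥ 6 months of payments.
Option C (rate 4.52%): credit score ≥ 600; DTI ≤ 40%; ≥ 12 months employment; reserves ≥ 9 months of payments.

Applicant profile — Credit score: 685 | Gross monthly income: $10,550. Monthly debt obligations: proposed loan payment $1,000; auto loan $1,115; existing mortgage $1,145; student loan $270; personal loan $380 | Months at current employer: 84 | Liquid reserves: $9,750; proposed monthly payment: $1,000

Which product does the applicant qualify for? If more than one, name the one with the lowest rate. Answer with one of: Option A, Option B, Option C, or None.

Total debts = (1,000 + 1,115 + 1,145 + 270 + 380) = 3,910; DTI = 3,910/10,550 = 37.1%.
Reserves = 9,750/1,000 = 9.8 months.
Option A: score 685 ≥ 680; DTI 37.1% ≤ 45%; employment 84 ≥ 18 mo → qualifies.
Option B: score 685 < 700; DTI 37.1% > 36%; employment 84 ≥ 6 mo; reserves 9.8 ≥ 6 mo → does not qualify.
Option C: score 685 ≥ 600; DTI 37.1% ≤ 40%; employment 84 ≥ 12 mo; reserves 9.8 ≥ 9 mo → qualifies.
Qualifying: Option A, Option C. Lowest rate is 4.52% → Option C.

Option C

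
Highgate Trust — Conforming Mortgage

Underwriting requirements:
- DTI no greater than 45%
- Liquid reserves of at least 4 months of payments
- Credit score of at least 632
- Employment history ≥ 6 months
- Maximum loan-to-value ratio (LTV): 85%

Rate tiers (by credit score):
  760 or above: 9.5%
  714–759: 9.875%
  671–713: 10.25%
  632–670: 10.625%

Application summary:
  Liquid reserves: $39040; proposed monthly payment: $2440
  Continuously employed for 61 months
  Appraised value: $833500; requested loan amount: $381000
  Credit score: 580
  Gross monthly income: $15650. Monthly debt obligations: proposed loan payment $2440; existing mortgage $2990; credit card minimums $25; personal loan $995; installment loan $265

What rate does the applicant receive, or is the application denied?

Credit score 580 < 632 (below minimum)
LTV = 381,000/833,500 = 45.7% ≤ 85%
Total monthly debts = (2,440 + 2,990 + 25 + 995 + 265) = 6,715. DTI = 6,715/15,650 = 42.9% ≤ 45%
Employment 61 ≥ 6 months
Reserves: 39,040 ÷ 2,440 = 16.0 months (meets 4-month minimum)
Not all requirements met → denied.

Denied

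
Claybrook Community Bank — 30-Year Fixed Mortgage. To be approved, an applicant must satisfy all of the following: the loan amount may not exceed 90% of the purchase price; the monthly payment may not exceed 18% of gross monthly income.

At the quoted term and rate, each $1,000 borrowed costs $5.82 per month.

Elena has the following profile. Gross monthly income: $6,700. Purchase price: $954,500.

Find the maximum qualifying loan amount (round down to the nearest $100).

$207,200

Payment cap: 18% × $6,700 = $1,206/month.
At $5.82 per $1,000, that supports 1,206/5.82 × 1,000 ≈ $207,216 → $207,200.
LTV cap: 90% × $954,500 = $859,050 → $859,000.
Binding constraint: payment-to-income.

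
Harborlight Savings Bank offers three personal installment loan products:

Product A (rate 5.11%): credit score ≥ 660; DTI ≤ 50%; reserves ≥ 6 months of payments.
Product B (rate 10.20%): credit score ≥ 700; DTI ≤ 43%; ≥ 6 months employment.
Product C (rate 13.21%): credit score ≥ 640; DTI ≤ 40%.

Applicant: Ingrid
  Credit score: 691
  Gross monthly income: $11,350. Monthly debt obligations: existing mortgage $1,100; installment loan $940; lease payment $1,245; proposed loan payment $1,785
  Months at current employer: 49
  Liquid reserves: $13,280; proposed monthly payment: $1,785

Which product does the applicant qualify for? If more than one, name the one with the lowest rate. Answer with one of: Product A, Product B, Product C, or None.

Product A

Total debts = (1,100 + 940 + 1,245 + 1,785) = 5,070; DTI = 5,070/11,350 = 44.7%.
Reserves = 13,280/1,785 = 7.4 months.
Product A: score 691 ≥ 660; DTI 44.7% ≤ 50%; reserves 7.4 ≥ 6 mo → qualifies.
Product B: score 691 < 700; DTI 44.7% > 43%; employment 49 ≥ 6 mo → does not qualify.
Product C: score 691 ≥ 640; DTI 44.7% > 40% → does not qualify.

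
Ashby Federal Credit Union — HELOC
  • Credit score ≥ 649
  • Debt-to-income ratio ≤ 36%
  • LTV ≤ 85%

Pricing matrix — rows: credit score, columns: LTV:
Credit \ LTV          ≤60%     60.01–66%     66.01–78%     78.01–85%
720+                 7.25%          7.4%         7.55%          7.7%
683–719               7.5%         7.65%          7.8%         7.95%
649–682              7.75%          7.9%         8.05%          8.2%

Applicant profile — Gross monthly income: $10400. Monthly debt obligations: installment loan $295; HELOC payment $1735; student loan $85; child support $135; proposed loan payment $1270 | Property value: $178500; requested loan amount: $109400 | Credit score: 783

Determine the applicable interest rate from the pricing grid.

7.4%

Credit score 783 ≥ 649; Total monthly debts = (295 + 1,735 + 85 + 135 + 1,270) = 3,520. DTI: 3,520 ÷ 10,400 = 33.8%, within the 36% cap
Loan-to-value = 109,400/178,500 = 61.3% — pass (85% max)
Credit 783 → row 720+; LTV 61.3% → column 60.01–66%. Grid cell → 7.4%.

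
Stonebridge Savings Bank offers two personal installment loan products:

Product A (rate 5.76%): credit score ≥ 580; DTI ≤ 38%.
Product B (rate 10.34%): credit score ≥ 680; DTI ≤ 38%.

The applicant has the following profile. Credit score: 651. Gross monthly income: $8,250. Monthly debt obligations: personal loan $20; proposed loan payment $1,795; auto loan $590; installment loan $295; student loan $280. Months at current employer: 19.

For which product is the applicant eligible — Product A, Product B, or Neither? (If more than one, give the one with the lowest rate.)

Total debts = (20 + 1,795 + 590 + 295 + 280) = 2,980; DTI = 2,980/8,250 = 36.1%.
Product A: score 651 ≥ 580; DTI 36.1% ≤ 38% → qualifies.
Product B: score 651 < 680; DTI 36.1% ≤ 38% → does not qualify.

Product A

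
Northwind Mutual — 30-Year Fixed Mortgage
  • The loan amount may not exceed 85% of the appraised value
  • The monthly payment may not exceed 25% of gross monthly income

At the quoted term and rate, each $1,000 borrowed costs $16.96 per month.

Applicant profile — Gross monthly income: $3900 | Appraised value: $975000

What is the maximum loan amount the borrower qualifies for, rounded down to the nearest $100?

$57,400

Payment cap: 25% × $3,900 = $975/month.
At $16.96 per $1,000, that supports 975/16.96 × 1,000 ≈ $57,488 → $57,400.
LTV cap: 85% × $975,000 = $828,750 → $828,700.
Binding constraint: payment-to-income.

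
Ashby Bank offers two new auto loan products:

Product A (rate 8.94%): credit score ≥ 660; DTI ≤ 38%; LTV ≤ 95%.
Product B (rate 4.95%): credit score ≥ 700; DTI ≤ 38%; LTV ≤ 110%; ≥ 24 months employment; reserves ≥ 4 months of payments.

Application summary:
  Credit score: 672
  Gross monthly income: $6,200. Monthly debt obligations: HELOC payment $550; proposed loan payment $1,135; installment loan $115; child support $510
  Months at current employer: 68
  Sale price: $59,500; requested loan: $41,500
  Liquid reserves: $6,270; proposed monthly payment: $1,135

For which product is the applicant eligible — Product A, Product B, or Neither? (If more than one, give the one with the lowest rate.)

Product A

Total debts = (550 + 1,135 + 115 + 510) = 2,310; DTI = 2,310/6,200 = 37.3%.
LTV = 41,500/59,500 = 69.7%.
Reserves = 6,270/1,135 = 5.5 months.
Product A: score 672 ≥ 660; DTI 37.3% ≤ 38%; LTV 69.7% ≤ 95% → qualifies.
Product B: score 672 < 700; DTI 37.3% ≤ 38%; LTV 69.7% ≤ 110%; employment 68 ≥ 24 mo; reserves 5.5 ≥ 4 mo → does not qualify.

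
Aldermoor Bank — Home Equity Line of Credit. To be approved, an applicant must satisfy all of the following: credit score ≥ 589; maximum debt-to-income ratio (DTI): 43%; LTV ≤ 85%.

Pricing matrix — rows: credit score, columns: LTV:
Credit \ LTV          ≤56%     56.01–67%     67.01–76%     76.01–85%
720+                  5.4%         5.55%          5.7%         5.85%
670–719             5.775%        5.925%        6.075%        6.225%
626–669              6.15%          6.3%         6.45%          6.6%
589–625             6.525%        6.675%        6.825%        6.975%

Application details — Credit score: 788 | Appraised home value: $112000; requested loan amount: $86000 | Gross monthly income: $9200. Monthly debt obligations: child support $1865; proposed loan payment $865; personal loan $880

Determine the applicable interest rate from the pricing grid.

Credit score 788 ≥ 589; Total monthly debts = (1,865 + 865 + 880) = 3,610. Debt-to-income = 3,610/9,200 = 39.2% — meets 43% limit
LTV: 86,000 ÷ 112,000 = 76.8%, within 85% cap
Row: 788 falls in 720+. Column: 76.8% falls in 76.01–85%. Rate = 5.85%.

5.85%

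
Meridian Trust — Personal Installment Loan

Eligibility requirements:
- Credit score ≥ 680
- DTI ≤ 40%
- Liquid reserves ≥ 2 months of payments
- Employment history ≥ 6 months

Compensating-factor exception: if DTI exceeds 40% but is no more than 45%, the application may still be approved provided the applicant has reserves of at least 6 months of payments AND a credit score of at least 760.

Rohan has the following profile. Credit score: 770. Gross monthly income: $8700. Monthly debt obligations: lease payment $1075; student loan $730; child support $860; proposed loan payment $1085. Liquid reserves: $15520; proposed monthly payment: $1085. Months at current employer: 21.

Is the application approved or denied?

Credit score 770 ≥ 680 (meets base)
Total debts = (1,075 + 730 + 860 + 1,085) = 3,750. DTI: 3,750 ÷ 8,700 = 43.1%, over the 40% base limit.
Reserves: 15,520 ÷ 1,085 = 14.3 months (meets 2-month minimum)
Employment 21 ≥ 6 months
DTI 43.1% is within the 40%–45% exception band; checking compensating factors.
Override check — reserves: 14.3 mo (ok); score: 770 (ok).
Both override conditions satisfied; DTI exception granted.

Approved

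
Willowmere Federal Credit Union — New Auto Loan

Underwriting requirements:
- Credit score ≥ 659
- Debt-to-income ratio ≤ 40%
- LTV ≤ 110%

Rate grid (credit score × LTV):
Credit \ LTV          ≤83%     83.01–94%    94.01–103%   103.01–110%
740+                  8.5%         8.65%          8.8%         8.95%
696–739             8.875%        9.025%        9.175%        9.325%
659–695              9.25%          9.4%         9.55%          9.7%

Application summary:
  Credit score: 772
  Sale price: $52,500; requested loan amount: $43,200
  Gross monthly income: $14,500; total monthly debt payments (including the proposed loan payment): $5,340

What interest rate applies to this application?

8.5%

Credit score 772 ≥ 659; DTI = 5,340/14,500 = 36.8% ≤ 40%
Loan-to-value = 43,200/52,500 = 82.3% — pass (110% max)
Row: 772 falls in 740+. Column: 82.3% falls in ≤83%. Rate = 8.5%.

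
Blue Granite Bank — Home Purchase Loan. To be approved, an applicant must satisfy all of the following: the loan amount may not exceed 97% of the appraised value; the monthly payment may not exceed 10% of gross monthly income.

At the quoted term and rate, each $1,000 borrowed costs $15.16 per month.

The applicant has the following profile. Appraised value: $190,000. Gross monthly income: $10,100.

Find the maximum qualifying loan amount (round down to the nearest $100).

$66,600

Payment cap: 10% × $10,100 = $1,010/month.
At $15.16 per $1,000, that supports 1,010/15.16 × 1,000 ≈ $66,622 → $66,600.
LTV cap: 97% × $190,000 = $184,300 → $184,300.
Binding constraint: payment-to-income.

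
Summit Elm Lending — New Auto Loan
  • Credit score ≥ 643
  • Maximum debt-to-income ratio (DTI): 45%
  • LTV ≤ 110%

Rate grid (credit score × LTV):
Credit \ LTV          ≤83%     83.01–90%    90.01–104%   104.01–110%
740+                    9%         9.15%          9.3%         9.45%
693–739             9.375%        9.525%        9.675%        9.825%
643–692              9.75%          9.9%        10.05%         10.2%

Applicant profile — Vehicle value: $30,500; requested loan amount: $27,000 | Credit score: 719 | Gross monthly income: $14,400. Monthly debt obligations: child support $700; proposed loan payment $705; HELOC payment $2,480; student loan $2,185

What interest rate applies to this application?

Credit score 719 ≥ 643; Total monthly debts = (700 + 705 + 2,480 + 2,185) = 6,070. DTI = 6,070/14,400 = 42.2% ≤ 45%
LTV = 27,000/30,500 = 88.5% ≤ 110%
Row: 719 falls in 693–739. Column: 88.5% falls in 83.01–90%. Rate = 9.525%.

9.525%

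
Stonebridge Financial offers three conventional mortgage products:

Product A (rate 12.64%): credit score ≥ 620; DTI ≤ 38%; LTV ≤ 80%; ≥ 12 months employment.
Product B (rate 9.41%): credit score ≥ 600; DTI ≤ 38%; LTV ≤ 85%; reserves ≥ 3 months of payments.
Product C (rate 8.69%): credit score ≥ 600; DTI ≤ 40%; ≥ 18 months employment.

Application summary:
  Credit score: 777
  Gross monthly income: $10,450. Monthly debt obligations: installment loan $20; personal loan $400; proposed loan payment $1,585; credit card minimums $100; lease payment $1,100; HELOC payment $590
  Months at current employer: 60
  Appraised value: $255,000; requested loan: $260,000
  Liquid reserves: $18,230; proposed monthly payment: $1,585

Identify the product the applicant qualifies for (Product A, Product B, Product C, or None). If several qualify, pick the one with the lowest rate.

Total debts = (20 + 400 + 1,585 + 100 + 1,100 + 590) = 3,795; DTI = 3,795/10,450 = 36.3%.
LTV = 260,000/255,000 = 102%.
Reserves = 18,230/1,585 = 11.5 months.
Product A: score 777 ≥ 620; DTI 36.3% ≤ 38%; LTV 102% > 80%; employment 60 ≥ 12 mo → does not qualify.
Product B: score 777 ≥ 600; DTI 36.3% ≤ 38%; LTV 102% > 85%; reserves 11.5 ≥ 3 mo → does not qualify.
Product C: score 777 ≥ 600; DTI 36.3% ≤ 40%; employment 60 ≥ 18 mo → qualifies.

Product C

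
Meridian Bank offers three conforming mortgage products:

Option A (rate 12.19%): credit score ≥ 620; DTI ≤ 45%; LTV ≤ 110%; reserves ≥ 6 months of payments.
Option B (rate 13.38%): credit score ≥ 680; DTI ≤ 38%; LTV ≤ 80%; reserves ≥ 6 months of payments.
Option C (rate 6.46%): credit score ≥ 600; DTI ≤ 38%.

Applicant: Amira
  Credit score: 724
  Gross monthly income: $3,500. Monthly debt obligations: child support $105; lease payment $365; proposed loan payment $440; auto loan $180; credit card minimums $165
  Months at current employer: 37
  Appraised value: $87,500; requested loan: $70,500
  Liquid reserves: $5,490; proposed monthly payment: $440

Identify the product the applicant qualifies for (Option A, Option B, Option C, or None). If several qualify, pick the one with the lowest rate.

Option C

Total debts = (105 + 365 + 440 + 180 + 165) = 1,255; DTI = 1,255/3,500 = 35.9%.
LTV = 70,500/87,500 = 80.6%.
Reserves = 5,490/440 = 12.5 months.
Option A: score 724 ≥ 620; DTI 35.9% ≤ 45%; LTV 80.6% ≤ 110%; reserves 12.5 ≥ 6 mo → qualifies.
Option B: score 724 ≥ 680; DTI 35.9% ≤ 38%; LTV 80.6% > 80%; reserves 12.5 ≥ 6 mo → does not qualify.
Option C: score 724 ≥ 600; DTI 35.9% ≤ 38% → qualifies.
Qualifying: Option A, Option C. Lowest rate is 6.46% → Option C.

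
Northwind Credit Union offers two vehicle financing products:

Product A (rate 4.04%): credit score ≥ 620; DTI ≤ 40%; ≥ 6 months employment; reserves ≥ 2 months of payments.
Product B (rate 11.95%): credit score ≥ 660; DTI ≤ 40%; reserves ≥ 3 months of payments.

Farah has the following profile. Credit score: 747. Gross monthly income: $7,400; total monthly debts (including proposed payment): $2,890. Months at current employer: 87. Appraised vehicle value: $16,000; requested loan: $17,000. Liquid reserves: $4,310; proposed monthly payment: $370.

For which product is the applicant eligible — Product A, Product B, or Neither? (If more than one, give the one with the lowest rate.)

DTI = 2,890/7,400 = 39.1%.
LTV = 17,000/16,000 = 106.2%.
Reserves = 4,310/370 = 11.6 months.
Product A: score 747 ≥ 620; DTI 39.1% ≤ 40%; employment 87 ≥ 6 mo; reserves 11.6 ≥ 2 mo → qualifies.
Product B: score 747 ≥ 660; DTI 39.1% ≤ 40%; reserves 11.6 ≥ 3 mo → qualifies.
Qualifying: Product A, Product B. Lowest rate is 4.04% → Product A.

Product A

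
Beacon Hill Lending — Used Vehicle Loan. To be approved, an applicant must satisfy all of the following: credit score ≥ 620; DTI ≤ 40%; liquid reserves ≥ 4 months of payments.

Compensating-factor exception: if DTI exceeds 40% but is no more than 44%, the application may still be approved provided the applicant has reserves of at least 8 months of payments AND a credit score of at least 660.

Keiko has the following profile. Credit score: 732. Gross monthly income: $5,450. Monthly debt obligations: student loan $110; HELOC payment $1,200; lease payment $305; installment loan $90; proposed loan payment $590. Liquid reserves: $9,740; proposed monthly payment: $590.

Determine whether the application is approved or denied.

Approved

Credit score 732 ≥ 620 (meets base)
Total debts = (110 + 1,200 + 305 + 90 + 590) = 2,295. DTI: 2,295 ÷ 5,450 = 42.1%, over the 40% base limit.
Liquid reserves cover 9,740/590 = 16.5 months — ≥ 4 required
DTI 42.1% is within the 40%–44% exception band; checking compensating factors.
Reserves 16.5 ≥ 8 months; credit score 732 ≥ 660.
Both compensating conditions met → exception applies.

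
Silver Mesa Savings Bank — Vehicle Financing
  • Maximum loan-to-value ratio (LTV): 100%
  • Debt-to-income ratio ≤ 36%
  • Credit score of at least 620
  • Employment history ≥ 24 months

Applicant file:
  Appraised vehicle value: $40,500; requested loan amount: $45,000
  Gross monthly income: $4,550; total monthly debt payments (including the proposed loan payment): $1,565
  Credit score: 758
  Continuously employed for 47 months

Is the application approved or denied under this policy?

Denied

LTV: 45,000 ÷ 40,500 = 111.1%, exceeds 100% cap
DTI = 1,565/4,550 = 34.4% ≤ 36%
Credit score 758 ≥ 620 (meets)
Employment 47 ≥ 24 months
Fails on LTV.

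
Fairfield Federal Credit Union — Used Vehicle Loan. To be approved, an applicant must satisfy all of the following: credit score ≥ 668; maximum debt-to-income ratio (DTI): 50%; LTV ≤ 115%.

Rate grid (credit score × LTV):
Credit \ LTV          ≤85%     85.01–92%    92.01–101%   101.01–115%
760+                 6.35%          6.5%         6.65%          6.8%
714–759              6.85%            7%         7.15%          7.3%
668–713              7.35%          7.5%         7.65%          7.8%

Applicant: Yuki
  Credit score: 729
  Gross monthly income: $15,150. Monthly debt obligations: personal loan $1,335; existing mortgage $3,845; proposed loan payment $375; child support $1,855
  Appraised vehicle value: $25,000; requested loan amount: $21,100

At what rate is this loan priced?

Credit score 729 ≥ 668; Total monthly debts = (1,335 + 3,845 + 375 + 1,855) = 7,410. Debt-to-income = 7,410/15,150 = 48.9% — meets 50% limit
Loan-to-value = 21,100/25,000 = 84.4% — pass (115% max)
Score 729 is in the 714–759 band; LTV 84.4% is in the ≤85% band → 6.85%.

6.85%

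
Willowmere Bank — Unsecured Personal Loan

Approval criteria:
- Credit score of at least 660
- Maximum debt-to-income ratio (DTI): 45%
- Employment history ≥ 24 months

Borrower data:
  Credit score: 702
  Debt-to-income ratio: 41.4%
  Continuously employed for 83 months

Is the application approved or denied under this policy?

Credit score 702 ≥ 660 (meets)
DTI 41.4% is within the 45% limit
Employment 83 ≥ 24 months
All criteria satisfied.

Approved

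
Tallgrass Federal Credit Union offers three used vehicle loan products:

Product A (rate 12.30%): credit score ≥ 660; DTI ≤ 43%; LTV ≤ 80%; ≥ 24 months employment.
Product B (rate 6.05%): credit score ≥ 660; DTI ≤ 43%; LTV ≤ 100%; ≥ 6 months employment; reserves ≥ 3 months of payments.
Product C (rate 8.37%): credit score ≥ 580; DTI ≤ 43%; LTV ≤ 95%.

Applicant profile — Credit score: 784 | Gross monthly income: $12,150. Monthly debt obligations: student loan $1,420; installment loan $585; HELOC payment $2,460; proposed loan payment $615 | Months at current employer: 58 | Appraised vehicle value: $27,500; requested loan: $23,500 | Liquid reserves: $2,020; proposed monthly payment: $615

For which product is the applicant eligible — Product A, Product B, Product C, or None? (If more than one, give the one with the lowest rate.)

Product B

Total debts = (1,420 + 585 + 2,460 + 615) = 5,080; DTI = 5,080/12,150 = 41.8%.
LTV = 23,500/27,500 = 85.5%.
Reserves = 2,020/615 = 3.3 months.
Product A: score 784 ≥ 660; DTI 41.8% ≤ 43%; LTV 85.5% > 80%; employment 58 ≥ 24 mo → does not qualify.
Product B: score 784 ≥ 660; DTI 41.8% ≤ 43%; LTV 85.5% ≤ 100%; employment 58 ≥ 6 mo; reserves 3.3 ≥ 3 mo → qualifies.
Product C: score 784 ≥ 580; DTI 41.8% ≤ 43%; LTV 85.5% ≤ 95% → qualifies.
Qualifying: Product B, Product C. Lowest rate is 6.05% → Product B.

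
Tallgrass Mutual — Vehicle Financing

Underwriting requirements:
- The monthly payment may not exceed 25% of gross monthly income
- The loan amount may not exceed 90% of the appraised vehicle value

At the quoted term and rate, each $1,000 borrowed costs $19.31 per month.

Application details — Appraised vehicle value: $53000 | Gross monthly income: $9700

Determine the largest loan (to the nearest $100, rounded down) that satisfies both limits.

Payment cap: 25% × $9,700 = $2,425/month.
At $19.31 per $1,000, that supports 2,425/19.31 × 1,000 ≈ $125,582 → $125,500.
LTV cap: 90% × $53,000 = $47,700 → $47,700.
Binding constraint: loan-to-value.

$47,700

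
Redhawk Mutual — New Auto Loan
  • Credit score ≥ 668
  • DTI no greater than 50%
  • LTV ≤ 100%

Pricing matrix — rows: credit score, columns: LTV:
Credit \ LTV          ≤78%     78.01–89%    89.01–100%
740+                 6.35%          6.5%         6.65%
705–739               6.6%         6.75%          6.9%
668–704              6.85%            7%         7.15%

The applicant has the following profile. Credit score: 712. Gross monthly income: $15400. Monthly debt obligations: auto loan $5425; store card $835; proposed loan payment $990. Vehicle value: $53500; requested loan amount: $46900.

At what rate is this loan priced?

6.75%

Credit score 712 ≥ 668; Total monthly debts = (5,425 + 835 + 990) = 7,250. DTI: 7,250 ÷ 15,400 = 47.1%, within the 50% cap
Loan-to-value = 46,900/53,500 = 87.7% — pass (100% max)
Score 712 is in the 705–739 band; LTV 87.7% is in the 78.01–89% band → 6.75%.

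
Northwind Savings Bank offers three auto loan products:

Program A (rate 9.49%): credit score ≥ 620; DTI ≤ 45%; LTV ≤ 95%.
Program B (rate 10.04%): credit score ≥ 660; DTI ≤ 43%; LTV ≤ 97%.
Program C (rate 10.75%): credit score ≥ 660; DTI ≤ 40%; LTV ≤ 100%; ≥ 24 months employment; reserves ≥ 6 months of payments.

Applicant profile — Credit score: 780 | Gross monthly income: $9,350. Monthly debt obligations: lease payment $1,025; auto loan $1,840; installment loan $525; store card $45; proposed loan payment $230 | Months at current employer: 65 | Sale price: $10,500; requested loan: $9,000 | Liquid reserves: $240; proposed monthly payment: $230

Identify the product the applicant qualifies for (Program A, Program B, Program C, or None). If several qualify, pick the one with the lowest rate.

Total debts = (1,025 + 1,840 + 525 + 45 + 230) = 3,665; DTI = 3,665/9,350 = 39.2%.
LTV = 9,000/10,500 = 85.7%.
Reserves = 240/230 = 1.0 months.
Program A: score 780 ≥ 620; DTI 39.2% ≤ 45%; LTV 85.7% ≤ 95% → qualifies.
Program B: score 780 ≥ 660; DTI 39.2% ≤ 43%; LTV 85.7% ≤ 97% → qualifies.
Program C: score 780 ≥ 660; DTI 39.2% ≤ 40%; LTV 85.7% ≤ 100%; employment 65 ≥ 24 mo; reserves 1.0 < 6 mo → does not qualify.
Qualifying: Program A, Program B. Lowest rate is 9.49% → Program A.

Program A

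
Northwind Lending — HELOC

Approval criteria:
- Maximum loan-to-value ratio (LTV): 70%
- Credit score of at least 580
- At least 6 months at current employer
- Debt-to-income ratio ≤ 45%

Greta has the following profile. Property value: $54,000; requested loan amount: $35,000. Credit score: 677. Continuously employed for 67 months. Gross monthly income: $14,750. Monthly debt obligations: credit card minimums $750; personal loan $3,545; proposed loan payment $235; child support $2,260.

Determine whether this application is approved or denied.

LTV = 35,000/54,000 = 64.8% ≤ 70%
Credit score 677 ≥ 580 (meets)
Employment 67 ≥ 6 months
Total monthly debts = (750 + 3,545 + 235 + 2,260) = 6,790. DTI = 6,790/14,750 = 46% > 45%
Fails on DTI.

Denied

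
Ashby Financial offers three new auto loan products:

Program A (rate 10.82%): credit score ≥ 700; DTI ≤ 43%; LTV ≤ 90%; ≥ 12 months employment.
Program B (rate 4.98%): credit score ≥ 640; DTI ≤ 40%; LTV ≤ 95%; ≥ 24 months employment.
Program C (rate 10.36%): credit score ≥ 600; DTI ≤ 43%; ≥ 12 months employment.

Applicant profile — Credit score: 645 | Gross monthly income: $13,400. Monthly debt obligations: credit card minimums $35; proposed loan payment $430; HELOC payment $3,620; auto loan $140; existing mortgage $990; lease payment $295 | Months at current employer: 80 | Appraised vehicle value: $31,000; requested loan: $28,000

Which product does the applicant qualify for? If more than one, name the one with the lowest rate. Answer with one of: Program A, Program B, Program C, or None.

Program C

Total debts = (35 + 430 + 3,620 + 140 + 990 + 295) = 5,510; DTI = 5,510/13,400 = 41.1%.
LTV = 28,000/31,000 = 90.3%.
Program A: score 645 < 700; DTI 41.1% ≤ 43%; LTV 90.3% > 90%; employment 80 ≥ 12 mo → does not qualify.
Program B: score 645 ≥ 640; DTI 41.1% > 40%; LTV 90.3% ≤ 95%; employment 80 ≥ 24 mo → does not qualify.
Program C: score 645 ≥ 600; DTI 41.1% ≤ 43%; employment 80 ≥ 12 mo → qualifies.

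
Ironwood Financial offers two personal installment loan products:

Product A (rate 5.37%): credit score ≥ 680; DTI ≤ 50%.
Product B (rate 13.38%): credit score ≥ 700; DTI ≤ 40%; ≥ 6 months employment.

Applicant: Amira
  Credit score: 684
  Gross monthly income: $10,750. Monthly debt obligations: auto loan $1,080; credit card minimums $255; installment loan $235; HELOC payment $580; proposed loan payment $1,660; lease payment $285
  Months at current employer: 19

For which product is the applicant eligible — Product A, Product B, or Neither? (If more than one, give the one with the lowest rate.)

Product A

Total debts = (1,080 + 255 + 235 + 580 + 1,660 + 285) = 4,095; DTI = 4,095/10,750 = 38.1%.
Product A: score 684 ≥ 680; DTI 38.1% ≤ 50% → qualifies.
Product B: score 684 < 700; DTI 38.1% ≤ 40%; employment 19 ≥ 6 mo → does not qualify.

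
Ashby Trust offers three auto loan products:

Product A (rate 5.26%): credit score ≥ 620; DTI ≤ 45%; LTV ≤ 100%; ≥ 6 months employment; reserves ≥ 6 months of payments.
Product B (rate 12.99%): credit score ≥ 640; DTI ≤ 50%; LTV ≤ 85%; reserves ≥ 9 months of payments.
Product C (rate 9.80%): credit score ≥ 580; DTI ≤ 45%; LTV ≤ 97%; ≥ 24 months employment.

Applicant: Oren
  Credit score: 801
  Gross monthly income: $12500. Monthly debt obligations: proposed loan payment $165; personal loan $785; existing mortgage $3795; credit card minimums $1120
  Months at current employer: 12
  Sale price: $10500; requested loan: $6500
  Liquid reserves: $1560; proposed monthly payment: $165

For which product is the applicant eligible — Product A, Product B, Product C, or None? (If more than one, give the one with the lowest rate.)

Product B

Total debts = (165 + 785 + 3,795 + 1,120) = 5,865; DTI = 5,865/12,500 = 46.9%.
LTV = 6,500/10,500 = 61.9%.
Reserves = 1,560/165 = 9.5 months.
Product A: score 801 ≥ 620; DTI 46.9% > 45%; LTV 61.9% ≤ 100%; employment 12 ≥ 6 mo; reserves 9.5 ≥ 6 mo → does not qualify.
Product B: score 801 ≥ 640; DTI 46.9% ≤ 50%; LTV 61.9% ≤ 85%; reserves 9.5 ≥ 9 mo → qualifies.
Product C: score 801 ≥ 580; DTI 46.9% > 45%; LTV 61.9% ≤ 97%; employment 12 < 24 mo → does not qualify.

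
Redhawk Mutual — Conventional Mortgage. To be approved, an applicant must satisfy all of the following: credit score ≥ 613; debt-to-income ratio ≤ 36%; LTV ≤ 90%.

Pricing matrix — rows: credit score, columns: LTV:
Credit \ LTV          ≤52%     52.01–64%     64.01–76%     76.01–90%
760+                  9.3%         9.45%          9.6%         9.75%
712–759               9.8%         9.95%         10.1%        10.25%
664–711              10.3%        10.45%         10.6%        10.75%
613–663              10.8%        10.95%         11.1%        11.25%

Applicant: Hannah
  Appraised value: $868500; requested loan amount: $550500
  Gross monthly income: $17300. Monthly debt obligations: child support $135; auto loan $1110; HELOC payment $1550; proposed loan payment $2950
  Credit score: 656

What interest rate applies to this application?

Credit score 656 ≥ 613; Total monthly debts = (135 + 1,110 + 1,550 + 2,950) = 5,745. DTI = 5,745/17,300 = 33.2% ≤ 36%
Loan-to-value = 550,500/868,500 = 63.4% — pass (90% max)
Score 656 is in the 613–663 band; LTV 63.4% is in the 52.01–64% band → 10.95%.

10.95%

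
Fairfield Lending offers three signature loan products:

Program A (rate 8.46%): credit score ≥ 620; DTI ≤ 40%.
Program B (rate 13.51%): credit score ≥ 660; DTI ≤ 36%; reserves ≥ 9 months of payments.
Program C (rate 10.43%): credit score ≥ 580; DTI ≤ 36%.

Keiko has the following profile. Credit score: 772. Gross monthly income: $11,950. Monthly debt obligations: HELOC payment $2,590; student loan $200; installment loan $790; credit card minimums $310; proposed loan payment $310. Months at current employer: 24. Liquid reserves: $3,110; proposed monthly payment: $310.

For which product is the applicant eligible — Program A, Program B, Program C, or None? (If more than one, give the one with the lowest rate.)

Total debts = (2,590 + 200 + 790 + 310 + 310) = 4,200; DTI = 4,200/11,950 = 35.1%.
Reserves = 3,110/310 = 10.0 months.
Program A: score 772 ≥ 620; DTI 35.1% ≤ 40% → qualifies.
Program B: score 772 ≥ 660; DTI 35.1% ≤ 36%; reserves 10.0 ≥ 9 mo → qualifies.
Program C: score 772 ≥ 580; DTI 35.1% ≤ 36% → qualifies.
Qualifying: Program A, Program B, Program C. Lowest rate is 8.46% → Program A.

Program A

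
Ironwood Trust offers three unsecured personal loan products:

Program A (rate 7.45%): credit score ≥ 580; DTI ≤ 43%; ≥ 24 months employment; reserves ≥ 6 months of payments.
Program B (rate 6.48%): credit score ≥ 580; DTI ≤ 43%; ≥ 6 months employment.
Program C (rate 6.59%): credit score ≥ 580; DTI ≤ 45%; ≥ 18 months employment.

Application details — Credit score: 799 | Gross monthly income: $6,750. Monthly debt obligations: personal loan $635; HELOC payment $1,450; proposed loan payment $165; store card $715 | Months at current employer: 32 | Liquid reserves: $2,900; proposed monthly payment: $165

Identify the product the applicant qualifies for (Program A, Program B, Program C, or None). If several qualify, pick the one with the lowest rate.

Total debts = (635 + 1,450 + 165 + 715) = 2,965; DTI = 2,965/6,750 = 43.9%.
Reserves = 2,900/165 = 17.6 months.
Program A: score 799 ≥ 580; DTI 43.9% > 43%; employment 32 ≥ 24 mo; reserves 17.6 ≥ 6 mo → does not qualify.
Program B: score 799 ≥ 580; DTI 43.9% > 43%; employment 32 ≥ 6 mo → does not qualify.
Program C: score 799 ≥ 580; DTI 43.9% ≤ 45%; employment 32 ≥ 18 mo → qualifies.

Program C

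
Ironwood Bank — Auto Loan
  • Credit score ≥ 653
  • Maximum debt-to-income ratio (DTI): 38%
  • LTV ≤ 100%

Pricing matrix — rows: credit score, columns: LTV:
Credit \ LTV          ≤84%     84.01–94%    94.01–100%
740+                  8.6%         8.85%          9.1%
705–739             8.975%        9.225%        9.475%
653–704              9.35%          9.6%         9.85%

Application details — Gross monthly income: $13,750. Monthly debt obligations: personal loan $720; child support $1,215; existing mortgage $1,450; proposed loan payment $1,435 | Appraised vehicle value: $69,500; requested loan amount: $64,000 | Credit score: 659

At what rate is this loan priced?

9.6%

Credit score 659 ≥ 653; Total monthly debts = (720 + 1,215 + 1,450 + 1,435) = 4,820. Debt-to-income = 4,820/13,750 = 35.1% — meets 38% limit
LTV: 64,000 ÷ 69,500 = 92.1%, within 100% cap
Score 659 is in the 653–704 band; LTV 92.1% is in the 84.01–94% band → 9.6%.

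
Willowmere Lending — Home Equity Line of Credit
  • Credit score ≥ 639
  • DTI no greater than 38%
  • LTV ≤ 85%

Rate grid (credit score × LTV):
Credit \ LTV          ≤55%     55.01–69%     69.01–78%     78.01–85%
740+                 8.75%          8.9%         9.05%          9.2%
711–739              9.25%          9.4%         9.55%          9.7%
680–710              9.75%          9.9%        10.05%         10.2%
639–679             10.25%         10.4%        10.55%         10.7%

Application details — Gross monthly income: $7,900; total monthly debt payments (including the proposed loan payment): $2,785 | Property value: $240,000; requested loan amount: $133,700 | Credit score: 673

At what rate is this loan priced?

Credit score 673 ≥ 639; Debt-to-income = 2,785/7,900 = 35.3% — meets 38% limit
Loan-to-value = 133,700/240,000 = 55.7% — pass (85% max)
Row: 673 falls in 639–679. Column: 55.7% falls in 55.01–69%. Rate = 10.4%.

10.4%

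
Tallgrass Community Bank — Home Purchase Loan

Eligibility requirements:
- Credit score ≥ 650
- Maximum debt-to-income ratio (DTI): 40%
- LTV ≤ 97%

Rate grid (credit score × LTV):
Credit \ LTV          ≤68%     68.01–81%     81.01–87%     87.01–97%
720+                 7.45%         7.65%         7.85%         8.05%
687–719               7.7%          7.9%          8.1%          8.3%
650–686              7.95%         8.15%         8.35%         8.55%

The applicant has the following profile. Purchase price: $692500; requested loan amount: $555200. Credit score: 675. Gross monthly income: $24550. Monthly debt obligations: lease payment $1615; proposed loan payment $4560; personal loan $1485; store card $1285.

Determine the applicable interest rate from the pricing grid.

Credit score 675 ≥ 650; Total monthly debts = (1,615 + 4,560 + 1,485 + 1,285) = 8,945. DTI = 8,945/24,550 = 36.4% ≤ 40%
LTV: 555,200 ÷ 692,500 = 80.2%, within 97% cap
Score 675 is in the 650–686 band; LTV 80.2% is in the 68.01–81% band → 8.15%.

8.15%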